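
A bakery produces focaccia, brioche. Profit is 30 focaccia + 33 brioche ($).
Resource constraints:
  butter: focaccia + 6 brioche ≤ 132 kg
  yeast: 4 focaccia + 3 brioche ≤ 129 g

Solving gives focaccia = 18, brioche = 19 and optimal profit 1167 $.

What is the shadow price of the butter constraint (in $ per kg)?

Check each constraint at x*: butter 132/132 (tight); yeast 129/129 (tight).
From A_Bᵀ y = c: 1·y_butter + 4·y_yeast = 30; 6·y_butter + 3·y_yeast = 33.
Solving: y_butter = 2, y_yeast = 7.
Shadow price of butter = 2.

2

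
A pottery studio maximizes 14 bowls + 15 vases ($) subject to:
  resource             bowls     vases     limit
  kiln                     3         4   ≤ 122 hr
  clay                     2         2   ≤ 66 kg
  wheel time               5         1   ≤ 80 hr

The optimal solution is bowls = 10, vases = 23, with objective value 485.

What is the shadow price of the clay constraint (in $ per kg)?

5.5

Binding: kiln and clay. Non-binding: wheel time (7 unused).
By complementary slackness, y = 0 for the non-binding constraint.
From A_Bᵀ y = c: 3·y_kiln + 2·y_clay = 14; 4·y_kiln + 2·y_clay = 15.
→ y_kiln = 1 and y_clay = 5.5.
Shadow price of clay = 5.5.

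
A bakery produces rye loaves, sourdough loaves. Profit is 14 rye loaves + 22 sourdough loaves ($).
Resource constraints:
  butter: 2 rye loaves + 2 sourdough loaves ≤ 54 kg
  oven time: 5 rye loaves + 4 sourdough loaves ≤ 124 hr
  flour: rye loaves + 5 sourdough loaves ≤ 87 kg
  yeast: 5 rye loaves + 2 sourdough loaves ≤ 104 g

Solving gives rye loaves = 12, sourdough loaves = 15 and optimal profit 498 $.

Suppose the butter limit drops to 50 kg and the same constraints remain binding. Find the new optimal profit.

Binding: butter and flour. Non-binding: oven time (4 unused), yeast (14 unused).
Since oven time, yeast are not tight, their duals are 0.
The binding rows give the dual system: 2·y_butter + 1·y_flour = 14 and 2·y_butter + 5·y_flour = 22.
→ y_butter = 6 and y_flour = 2.
Δz = y_butter·Δb = 6 × (-4) = -24, so new z* = 498 − 24 = 474.

474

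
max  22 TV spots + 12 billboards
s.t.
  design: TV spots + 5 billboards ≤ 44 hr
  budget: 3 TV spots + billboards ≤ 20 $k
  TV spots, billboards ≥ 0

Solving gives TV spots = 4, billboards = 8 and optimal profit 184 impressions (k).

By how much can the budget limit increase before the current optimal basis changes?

Binding constraints: design, budget. The basis is B = [[1,5],[3,1]] with det -14.
Per unit increase in budget, x* moves by d = (0.3571, -0.0714).
The basis stays optimal until billboards reaches 0; allowable increase = 112 $k.

112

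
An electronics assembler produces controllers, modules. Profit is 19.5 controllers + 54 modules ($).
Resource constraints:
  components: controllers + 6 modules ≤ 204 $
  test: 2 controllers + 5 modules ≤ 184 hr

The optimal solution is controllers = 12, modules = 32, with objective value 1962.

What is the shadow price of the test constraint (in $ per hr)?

9

Check each constraint at x*: components 204/204 (tight); test 184/184 (tight).
The binding rows give the dual system: 1·y_components + 2·y_test = 19.5 and 6·y_components + 5·y_test = 54.
This yields shadow prices y_components = 1.5, y_test = 9.
Shadow price of test = 9.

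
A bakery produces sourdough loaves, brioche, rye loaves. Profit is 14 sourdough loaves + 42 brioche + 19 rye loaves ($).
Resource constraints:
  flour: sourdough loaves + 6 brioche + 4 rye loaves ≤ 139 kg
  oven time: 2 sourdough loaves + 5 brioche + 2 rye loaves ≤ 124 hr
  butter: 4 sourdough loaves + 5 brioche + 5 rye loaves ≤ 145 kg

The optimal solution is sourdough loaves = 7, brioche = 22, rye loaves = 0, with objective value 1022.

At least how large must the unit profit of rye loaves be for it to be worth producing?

Check each constraint at x*: flour 139/139 (tight); oven time 124/124 (tight); butter 138/145 (slack 7).
Slack constraints have shadow price 0 (complementary slackness).
Dual feasibility on the basic columns requires 1·y_flour + 2·y_oven time = 14, 6·y_flour + 5·y_oven time = 42.
Solving: y_flour = 2, y_oven time = 6.
rye loaves enters the basis when its profit ≥ yᵀa₃ = 2·4 + 6·2 = 20.

20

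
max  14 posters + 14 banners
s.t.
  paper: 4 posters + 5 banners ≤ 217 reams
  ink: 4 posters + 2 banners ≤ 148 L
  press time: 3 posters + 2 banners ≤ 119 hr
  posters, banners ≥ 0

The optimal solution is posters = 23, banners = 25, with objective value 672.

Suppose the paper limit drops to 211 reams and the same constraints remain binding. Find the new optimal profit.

At the optimum: paper uses 217 of 217 (binding); ink uses 142 of 148 (slack = 6); press time uses 119 of 119 (binding).
Since ink is not tight, its dual is 0.
Dual feasibility on the basic columns requires 4·y_paper + 3·y_press time = 14, 5·y_paper + 2·y_press time = 14.
Solving: y_paper = 2, y_press time = 2.
Δz = y_paper·Δb = 2 × (-6) = -12, so new z* = 672 − 12 = 660.

660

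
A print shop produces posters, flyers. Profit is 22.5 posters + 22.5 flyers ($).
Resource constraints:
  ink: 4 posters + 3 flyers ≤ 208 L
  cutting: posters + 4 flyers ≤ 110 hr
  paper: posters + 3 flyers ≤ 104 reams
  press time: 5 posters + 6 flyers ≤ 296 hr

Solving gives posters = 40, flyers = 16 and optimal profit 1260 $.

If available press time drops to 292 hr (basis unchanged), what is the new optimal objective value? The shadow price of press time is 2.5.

1250

Δb = -4, so new z* = 1260 + (2.5)·(-4) = 1260 − 10 = 1250.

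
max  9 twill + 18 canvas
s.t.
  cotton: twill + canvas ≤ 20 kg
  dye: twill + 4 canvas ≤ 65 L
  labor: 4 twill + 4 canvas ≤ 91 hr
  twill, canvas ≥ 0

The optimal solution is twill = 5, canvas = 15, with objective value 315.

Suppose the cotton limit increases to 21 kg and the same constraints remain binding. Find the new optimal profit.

Binding: cotton and dye. Non-binding: labor (11 unused).
Slack constraints have shadow price 0 (complementary slackness).
Dual feasibility on the basic columns requires 1·y_cotton + 1·y_dye = 9, 1·y_cotton + 4·y_dye = 18.
Solving: y_cotton = 6, y_dye = 3.
Δz = y_cotton·Δb = 6 × (1) = 6, so new z* = 315 + 6 = 321.

321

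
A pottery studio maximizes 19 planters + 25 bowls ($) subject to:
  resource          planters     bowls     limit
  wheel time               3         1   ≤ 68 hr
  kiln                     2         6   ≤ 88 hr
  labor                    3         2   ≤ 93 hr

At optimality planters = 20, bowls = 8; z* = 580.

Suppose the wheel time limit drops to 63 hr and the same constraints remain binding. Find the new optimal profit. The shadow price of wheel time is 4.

560

Δb = -5, so new z* = 580 + (4)·(-5) = 580 − 20 = 560.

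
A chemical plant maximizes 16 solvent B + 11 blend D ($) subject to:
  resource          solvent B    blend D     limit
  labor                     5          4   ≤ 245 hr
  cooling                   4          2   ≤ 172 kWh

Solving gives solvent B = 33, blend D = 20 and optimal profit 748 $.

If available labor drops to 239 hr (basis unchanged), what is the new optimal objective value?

At the optimum: labor uses 245 of 245 (binding); cooling uses 172 of 172 (binding).
Dual feasibility on the basic columns requires 5·y_labor + 4·y_cooling = 16, 4·y_labor + 2·y_cooling = 11.
Solving: y_labor = 2, y_cooling = 1.5.
Δz = y_labor·Δb = 2 × (-6) = -12, so new z* = 748 − 12 = 736.

736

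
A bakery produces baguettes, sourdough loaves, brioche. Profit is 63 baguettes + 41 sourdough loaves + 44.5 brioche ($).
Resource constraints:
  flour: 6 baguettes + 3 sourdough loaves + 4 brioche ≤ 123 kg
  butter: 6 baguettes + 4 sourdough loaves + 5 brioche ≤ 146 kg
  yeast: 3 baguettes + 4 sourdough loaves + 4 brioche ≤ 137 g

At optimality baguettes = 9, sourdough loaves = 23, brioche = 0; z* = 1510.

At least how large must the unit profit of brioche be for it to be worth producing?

Check each constraint at x*: flour 123/123 (tight); butter 146/146 (tight); yeast 119/137 (slack 18).
By complementary slackness, y = 0 for the non-binding constraint.
From A_Bᵀ y = c: 6·y_flour + 6·y_butter = 63; 3·y_flour + 4·y_butter = 41.
This yields shadow prices y_flour = 1, y_butter = 9.5.
brioche enters the basis when its profit ≥ yᵀa₃ = 1·4 + 9.5·5 = 51.5.

51.5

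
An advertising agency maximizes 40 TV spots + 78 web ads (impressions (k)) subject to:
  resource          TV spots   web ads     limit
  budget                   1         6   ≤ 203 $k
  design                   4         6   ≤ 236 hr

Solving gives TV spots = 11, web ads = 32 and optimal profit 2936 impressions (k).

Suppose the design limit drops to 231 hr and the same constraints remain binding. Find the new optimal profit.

Check each constraint at x*: budget 203/203 (tight); design 236/236 (tight).
Dual feasibility on the basic columns requires 1·y_budget + 4·y_design = 40, 6·y_budget + 6·y_design = 78.
Solving: y_budget = 4, y_design = 9.
Δz = y_design·Δb = 9 × (-5) = -45, so new z* = 2936 − 45 = 2891.

2891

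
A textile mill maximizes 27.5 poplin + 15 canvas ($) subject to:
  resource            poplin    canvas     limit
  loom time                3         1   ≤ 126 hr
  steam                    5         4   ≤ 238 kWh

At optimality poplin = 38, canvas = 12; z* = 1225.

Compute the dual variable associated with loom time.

5

At the optimum: loom time uses 126 of 126 (binding); steam uses 238 of 238 (binding).
The binding rows give the dual system: 3·y_loom time + 5·y_steam = 27.5 and 1·y_loom time + 4·y_steam = 15.
This yields shadow prices y_loom time = 5, y_steam = 2.5.
Shadow price of loom time = 5.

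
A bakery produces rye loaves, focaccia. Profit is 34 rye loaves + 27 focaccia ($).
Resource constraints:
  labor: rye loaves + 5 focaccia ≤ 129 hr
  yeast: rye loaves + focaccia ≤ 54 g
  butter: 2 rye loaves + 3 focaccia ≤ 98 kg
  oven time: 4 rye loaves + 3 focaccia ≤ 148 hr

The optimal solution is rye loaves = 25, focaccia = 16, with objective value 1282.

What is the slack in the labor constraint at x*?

24

labor used = 1·25 + 5·16 = 105; slack = 129 − 105 = 24.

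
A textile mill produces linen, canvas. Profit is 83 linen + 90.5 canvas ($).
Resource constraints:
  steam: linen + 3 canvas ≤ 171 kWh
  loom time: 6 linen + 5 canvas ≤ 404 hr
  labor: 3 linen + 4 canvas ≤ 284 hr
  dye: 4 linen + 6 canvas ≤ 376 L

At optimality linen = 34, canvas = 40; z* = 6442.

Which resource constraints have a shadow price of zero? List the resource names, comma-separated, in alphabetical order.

steam: 154/171 (slack 17)
loom time: 404/404 (binding)
labor: 262/284 (slack 22)
dye: 376/376 (binding)
By complementary slackness, a constraint with positive slack has shadow price 0 → labor, steam.

labor, steam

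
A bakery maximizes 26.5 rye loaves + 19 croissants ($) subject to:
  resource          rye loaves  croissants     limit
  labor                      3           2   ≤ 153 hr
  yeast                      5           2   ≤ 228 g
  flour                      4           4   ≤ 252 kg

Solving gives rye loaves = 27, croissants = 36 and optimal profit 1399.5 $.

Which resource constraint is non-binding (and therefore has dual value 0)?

yeast

labor: 153/153 (binding)
yeast: 207/228 (slack 21)
flour: 252/252 (binding)
By complementary slackness, a constraint with positive slack has shadow price 0 → yeast.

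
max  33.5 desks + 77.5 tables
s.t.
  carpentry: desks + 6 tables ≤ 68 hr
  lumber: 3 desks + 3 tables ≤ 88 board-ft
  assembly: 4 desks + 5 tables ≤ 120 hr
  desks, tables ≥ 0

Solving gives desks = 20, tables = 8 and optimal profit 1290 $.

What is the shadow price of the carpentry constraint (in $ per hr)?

7.5

Check each constraint at x*: carpentry 68/68 (tight); lumber 84/88 (slack 4); assembly 120/120 (tight).
Since lumber is not tight, its dual is 0.
The binding rows give the dual system: 1·y_carpentry + 4·y_assembly = 33.5 and 6·y_carpentry + 5·y_assembly = 77.5.
→ y_carpentry = 7.5 and y_assembly = 6.5.
Shadow price of carpentry = 7.5.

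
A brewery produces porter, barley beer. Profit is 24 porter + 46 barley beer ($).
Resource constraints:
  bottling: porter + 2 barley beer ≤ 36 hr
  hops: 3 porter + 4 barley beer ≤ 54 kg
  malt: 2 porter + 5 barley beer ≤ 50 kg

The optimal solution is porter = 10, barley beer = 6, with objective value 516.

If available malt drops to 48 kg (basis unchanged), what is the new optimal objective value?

Binding: hops and malt. Non-binding: bottling (14 unused).
Since bottling is not tight, its dual is 0.
Dual feasibility on the basic columns requires 3·y_hops + 2·y_malt = 24, 4·y_hops + 5·y_malt = 46.
Solving: y_hops = 4, y_malt = 6.
Δz = y_malt·Δb = 6 × (-2) = -12, so new z* = 516 − 12 = 504.

504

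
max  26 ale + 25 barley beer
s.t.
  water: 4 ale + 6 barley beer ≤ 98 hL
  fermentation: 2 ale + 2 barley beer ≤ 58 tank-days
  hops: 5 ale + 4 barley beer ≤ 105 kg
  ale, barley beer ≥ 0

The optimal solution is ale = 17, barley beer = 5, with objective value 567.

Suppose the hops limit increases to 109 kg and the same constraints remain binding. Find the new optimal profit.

583

At the optimum: water uses 98 of 98 (binding); fermentation uses 44 of 58 (slack = 14); hops uses 105 of 105 (binding).
Since fermentation is not tight, its dual is 0.
The binding rows give the dual system: 4·y_water + 5·y_hops = 26 and 6·y_water + 4·y_hops = 25.
→ y_water = 1.5 and y_hops = 4.
Δz = y_hops·Δb = 4 × (4) = 16, so new z* = 567 + 16 = 583.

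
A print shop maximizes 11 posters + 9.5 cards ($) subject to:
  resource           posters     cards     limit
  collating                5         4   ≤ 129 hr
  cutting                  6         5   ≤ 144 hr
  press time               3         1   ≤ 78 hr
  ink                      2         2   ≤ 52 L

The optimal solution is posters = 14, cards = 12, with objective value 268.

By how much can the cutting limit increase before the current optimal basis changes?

Binding constraints: cutting, ink. The basis is B = [[6,5],[2,2]] with det 2.
Per unit increase in cutting, x* moves by d = (1, -1).
The basis stays optimal until collating becomes binding; allowable increase = 11 hr.

11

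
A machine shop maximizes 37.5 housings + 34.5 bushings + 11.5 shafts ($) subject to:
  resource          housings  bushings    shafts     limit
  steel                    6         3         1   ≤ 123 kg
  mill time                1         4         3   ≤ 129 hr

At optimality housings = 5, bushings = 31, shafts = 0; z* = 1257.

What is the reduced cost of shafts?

At the optimum: steel uses 123 of 123 (binding); mill time uses 129 of 129 (binding).
From A_Bᵀ y = c: 6·y_steel + 1·y_mill time = 37.5; 3·y_steel + 4·y_mill time = 34.5.
This yields shadow prices y_steel = 5.5, y_mill time = 4.5.
Reduced cost of shafts: c₃ − yᵀa₃ = 11.5 − (5.5·1 + 4.5·3) = 11.5 − 19 = -7.5.

-7.5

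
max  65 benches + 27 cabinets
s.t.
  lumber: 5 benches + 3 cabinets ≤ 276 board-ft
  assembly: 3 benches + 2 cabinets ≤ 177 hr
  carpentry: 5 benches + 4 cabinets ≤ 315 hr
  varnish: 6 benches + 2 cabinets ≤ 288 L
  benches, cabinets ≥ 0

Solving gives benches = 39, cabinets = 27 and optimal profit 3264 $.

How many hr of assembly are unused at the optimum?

assembly used = 3·39 + 2·27 = 171; slack = 177 − 171 = 6.

6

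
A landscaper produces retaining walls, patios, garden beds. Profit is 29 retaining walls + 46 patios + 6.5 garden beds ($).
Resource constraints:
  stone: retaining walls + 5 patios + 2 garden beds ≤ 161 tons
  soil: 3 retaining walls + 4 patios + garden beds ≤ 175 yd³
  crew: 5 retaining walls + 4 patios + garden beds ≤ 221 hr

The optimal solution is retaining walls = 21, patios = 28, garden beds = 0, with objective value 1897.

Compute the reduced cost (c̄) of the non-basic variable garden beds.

Check each constraint at x*: stone 161/161 (tight); soil 175/175 (tight); crew 217/221 (slack 4).
By complementary slackness, y = 0 for the non-binding constraint.
From A_Bᵀ y = c: 1·y_stone + 3·y_soil = 29; 5·y_stone + 4·y_soil = 46.
Solving: y_stone = 2, y_soil = 9.
Reduced cost of garden beds: c₃ − yᵀa₃ = 6.5 − (2·2 + 9·1) = 6.5 − 13 = -6.5.

-6.5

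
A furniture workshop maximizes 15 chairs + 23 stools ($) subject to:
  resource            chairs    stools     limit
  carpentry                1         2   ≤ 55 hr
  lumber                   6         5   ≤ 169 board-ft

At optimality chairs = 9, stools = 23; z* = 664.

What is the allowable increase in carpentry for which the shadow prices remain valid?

12.6

Binding constraints: carpentry, lumber. The basis is B = [[1,2],[6,5]] with det -7.
Per unit increase in carpentry, x* moves by d = (-0.7143, 0.8571).
The basis stays optimal until chairs reaches 0; allowable increase = 12.6 hr.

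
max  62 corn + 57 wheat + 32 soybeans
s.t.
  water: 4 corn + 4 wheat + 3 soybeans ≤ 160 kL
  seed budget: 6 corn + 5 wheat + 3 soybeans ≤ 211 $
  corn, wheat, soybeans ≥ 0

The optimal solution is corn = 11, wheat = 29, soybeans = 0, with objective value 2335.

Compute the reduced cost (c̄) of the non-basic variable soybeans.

-7

At the optimum: water uses 160 of 160 (binding); seed budget uses 211 of 211 (binding).
The binding rows give the dual system: 4·y_water + 6·y_seed budget = 62 and 4·y_water + 5·y_seed budget = 57.
Solving: y_water = 8, y_seed budget = 5.
Reduced cost of soybeans: c₃ − yᵀa₃ = 32 − (8·3 + 5·3) = 32 − 39 = -7.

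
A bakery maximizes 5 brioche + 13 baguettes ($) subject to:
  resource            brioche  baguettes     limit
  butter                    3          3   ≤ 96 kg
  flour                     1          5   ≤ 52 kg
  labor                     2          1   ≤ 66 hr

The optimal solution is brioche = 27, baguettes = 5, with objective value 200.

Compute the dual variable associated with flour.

Check each constraint at x*: butter 96/96 (tight); flour 52/52 (tight); labor 59/66 (slack 7).
By complementary slackness, y = 0 for the non-binding constraint.
Dual feasibility on the basic columns requires 3·y_butter + 1·y_flour = 5, 3·y_butter + 5·y_flour = 13.
→ y_butter = 1 and y_flour = 2.
Shadow price of flour = 2.

2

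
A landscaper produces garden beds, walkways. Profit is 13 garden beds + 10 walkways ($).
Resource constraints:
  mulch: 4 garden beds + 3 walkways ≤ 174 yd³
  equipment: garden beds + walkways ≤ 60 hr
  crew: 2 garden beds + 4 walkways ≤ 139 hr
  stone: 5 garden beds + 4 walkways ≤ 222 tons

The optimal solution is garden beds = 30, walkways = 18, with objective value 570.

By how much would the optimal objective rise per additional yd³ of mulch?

2

Binding: mulch and stone. Non-binding: equipment (12 unused), crew (7 unused).
Slack constraints have shadow price 0 (complementary slackness).
Dual feasibility on the basic columns requires 4·y_mulch + 5·y_stone = 13, 3·y_mulch + 4·y_stone = 10.
→ y_mulch = 2 and y_stone = 1.
Shadow price of mulch = 2.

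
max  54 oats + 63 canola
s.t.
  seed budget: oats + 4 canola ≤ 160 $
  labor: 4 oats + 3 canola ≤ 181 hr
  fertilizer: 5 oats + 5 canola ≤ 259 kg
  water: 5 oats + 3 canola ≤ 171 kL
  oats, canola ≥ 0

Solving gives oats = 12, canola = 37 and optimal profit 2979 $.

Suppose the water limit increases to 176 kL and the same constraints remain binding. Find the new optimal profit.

At the optimum: seed budget uses 160 of 160 (binding); labor uses 159 of 181 (slack = 22); fertilizer uses 245 of 259 (slack = 14); water uses 171 of 171 (binding).
By complementary slackness, y = 0 for the non-binding constraints.
From A_Bᵀ y = c: 1·y_seed budget + 5·y_water = 54; 4·y_seed budget + 3·y_water = 63.
Solving: y_seed budget = 9, y_water = 9.
Δz = y_water·Δb = 9 × (5) = 45, so new z* = 2979 + 45 = 3024.

3024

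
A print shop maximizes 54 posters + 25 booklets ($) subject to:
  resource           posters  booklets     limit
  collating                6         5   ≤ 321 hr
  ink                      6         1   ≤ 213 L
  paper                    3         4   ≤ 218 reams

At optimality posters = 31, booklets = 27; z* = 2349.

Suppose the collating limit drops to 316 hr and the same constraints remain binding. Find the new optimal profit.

2329

Check each constraint at x*: collating 321/321 (tight); ink 213/213 (tight); paper 201/218 (slack 17).
By complementary slackness, y = 0 for the non-binding constraint.
From A_Bᵀ y = c: 6·y_collating + 6·y_ink = 54; 5·y_collating + 1·y_ink = 25.
→ y_collating = 4 and y_ink = 5.
Δz = y_collating·Δb = 4 × (-5) = -20, so new z* = 2349 − 20 = 2329.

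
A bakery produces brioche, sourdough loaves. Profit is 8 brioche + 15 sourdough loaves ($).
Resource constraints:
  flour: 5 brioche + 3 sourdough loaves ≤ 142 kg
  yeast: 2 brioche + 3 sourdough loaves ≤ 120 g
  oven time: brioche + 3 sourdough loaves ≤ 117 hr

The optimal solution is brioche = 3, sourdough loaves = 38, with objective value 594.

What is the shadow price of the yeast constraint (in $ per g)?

3

At the optimum: flour uses 129 of 142 (slack = 13); yeast uses 120 of 120 (binding); oven time uses 117 of 117 (binding).
Slack constraints have shadow price 0 (complementary slackness).
From A_Bᵀ y = c: 2·y_yeast + 1·y_oven time = 8; 3·y_yeast + 3·y_oven time = 15.
→ y_yeast = 3 and y_oven time = 2.
Shadow price of yeast = 3.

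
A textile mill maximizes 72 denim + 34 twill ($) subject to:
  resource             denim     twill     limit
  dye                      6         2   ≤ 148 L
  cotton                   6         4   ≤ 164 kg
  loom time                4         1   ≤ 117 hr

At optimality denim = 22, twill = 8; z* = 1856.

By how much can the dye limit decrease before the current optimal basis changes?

66

Binding constraints: dye, cotton. The basis is B = [[6,2],[6,4]] with det 12.
Per unit decrease in dye, x* moves by d = (-0.3333, 0.5).
The basis stays optimal until denim reaches 0; allowable decrease = 66 L.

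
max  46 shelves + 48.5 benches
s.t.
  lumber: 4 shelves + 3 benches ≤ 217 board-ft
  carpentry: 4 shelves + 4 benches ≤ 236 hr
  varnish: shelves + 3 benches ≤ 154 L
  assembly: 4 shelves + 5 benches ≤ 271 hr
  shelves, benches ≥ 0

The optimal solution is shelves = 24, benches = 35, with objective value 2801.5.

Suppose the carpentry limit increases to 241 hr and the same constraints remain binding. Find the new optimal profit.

2846.5

Check each constraint at x*: lumber 201/217 (slack 16); carpentry 236/236 (tight); varnish 129/154 (slack 25); assembly 271/271 (tight).
By complementary slackness, y = 0 for the non-binding constraints.
The binding rows give the dual system: 4·y_carpentry + 4·y_assembly = 46 and 4·y_carpentry + 5·y_assembly = 48.5.
This yields shadow prices y_carpentry = 9, y_assembly = 2.5.
Δz = y_carpentry·Δb = 9 × (5) = 45, so new z* = 2801.5 + 45 = 2846.5.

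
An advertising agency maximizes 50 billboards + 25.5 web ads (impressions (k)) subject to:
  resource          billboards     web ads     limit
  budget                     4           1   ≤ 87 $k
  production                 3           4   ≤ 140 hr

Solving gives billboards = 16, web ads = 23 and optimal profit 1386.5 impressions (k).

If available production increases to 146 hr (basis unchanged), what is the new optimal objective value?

Check each constraint at x*: budget 87/87 (tight); production 140/140 (tight).
The binding rows give the dual system: 4·y_budget + 3·y_production = 50 and 1·y_budget + 4·y_production = 25.5.
Solving: y_budget = 9.5, y_production = 4.
Δz = y_production·Δb = 4 × (6) = 24, so new z* = 1386.5 + 24 = 1410.5.

1410.5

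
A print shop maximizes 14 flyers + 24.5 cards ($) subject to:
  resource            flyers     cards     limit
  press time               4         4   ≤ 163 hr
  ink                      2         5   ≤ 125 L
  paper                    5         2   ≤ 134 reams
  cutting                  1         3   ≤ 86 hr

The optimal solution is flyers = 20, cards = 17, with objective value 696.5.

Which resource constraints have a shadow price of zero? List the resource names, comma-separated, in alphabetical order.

press time: 148/163 (slack 15)
ink: 125/125 (binding)
paper: 134/134 (binding)
cutting: 71/86 (slack 15)
By complementary slackness, a constraint with positive slack has shadow price 0 → cutting, press time.

cutting, press time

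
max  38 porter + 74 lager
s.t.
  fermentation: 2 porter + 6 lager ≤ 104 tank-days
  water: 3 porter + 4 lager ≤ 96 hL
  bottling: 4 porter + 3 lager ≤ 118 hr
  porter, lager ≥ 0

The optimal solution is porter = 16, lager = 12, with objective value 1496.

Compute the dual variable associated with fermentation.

Check each constraint at x*: fermentation 104/104 (tight); water 96/96 (tight); bottling 100/118 (slack 18).
By complementary slackness, y = 0 for the non-binding constraint.
From A_Bᵀ y = c: 2·y_fermentation + 3·y_water = 38; 6·y_fermentation + 4·y_water = 74.
This yields shadow prices y_fermentation = 7, y_water = 8.
Shadow price of fermentation = 7.

7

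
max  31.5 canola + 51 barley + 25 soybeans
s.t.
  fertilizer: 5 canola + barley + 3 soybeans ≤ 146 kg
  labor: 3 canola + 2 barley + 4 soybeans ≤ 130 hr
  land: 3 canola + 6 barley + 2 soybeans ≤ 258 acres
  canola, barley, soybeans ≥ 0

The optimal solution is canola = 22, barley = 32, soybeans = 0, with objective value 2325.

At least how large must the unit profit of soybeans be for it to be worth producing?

Check each constraint at x*: fertilizer 142/146 (slack 4); labor 130/130 (tight); land 258/258 (tight).
Since fertilizer is not tight, its dual is 0.
The binding rows give the dual system: 3·y_labor + 3·y_land = 31.5 and 2·y_labor + 6·y_land = 51.
→ y_labor = 3 and y_land = 7.5.
soybeans enters the basis when its profit ≥ yᵀa₃ = 3·4 + 7.5·2 = 27.

27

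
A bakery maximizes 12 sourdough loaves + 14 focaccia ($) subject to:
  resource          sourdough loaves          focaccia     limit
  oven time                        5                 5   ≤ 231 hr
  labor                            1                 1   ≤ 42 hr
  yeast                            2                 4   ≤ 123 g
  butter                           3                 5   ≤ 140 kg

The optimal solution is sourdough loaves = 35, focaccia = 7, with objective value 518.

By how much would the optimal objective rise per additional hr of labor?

9

At the optimum: oven time uses 210 of 231 (slack = 21); labor uses 42 of 42 (binding); yeast uses 98 of 123 (slack = 25); butter uses 140 of 140 (binding).
By complementary slackness, y = 0 for the non-binding constraints.
Dual feasibility on the basic columns requires 1·y_labor + 3·y_butter = 12, 1·y_labor + 5·y_butter = 14.
Solving: y_labor = 9, y_butter = 1.
Shadow price of labor = 9.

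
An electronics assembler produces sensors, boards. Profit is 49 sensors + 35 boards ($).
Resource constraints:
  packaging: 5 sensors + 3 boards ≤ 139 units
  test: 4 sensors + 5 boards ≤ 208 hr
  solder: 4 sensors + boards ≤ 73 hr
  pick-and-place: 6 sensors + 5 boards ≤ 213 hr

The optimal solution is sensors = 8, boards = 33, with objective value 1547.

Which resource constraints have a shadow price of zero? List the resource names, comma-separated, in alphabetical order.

packaging: 139/139 (binding)
test: 197/208 (slack 11)
solder: 65/73 (slack 8)
pick-and-place: 213/213 (binding)
By complementary slackness, a constraint with positive slack has shadow price 0 → solder, test.

solder, test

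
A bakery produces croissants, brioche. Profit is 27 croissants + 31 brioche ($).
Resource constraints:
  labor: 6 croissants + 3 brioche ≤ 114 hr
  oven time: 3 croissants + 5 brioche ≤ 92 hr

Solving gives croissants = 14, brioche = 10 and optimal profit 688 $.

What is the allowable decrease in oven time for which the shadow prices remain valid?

Binding constraints: labor, oven time. The basis is B = [[6,3],[3,5]] with det 21.
Per unit decrease in oven time, x* moves by d = (0.1429, -0.2857).
The basis stays optimal until brioche reaches 0; allowable decrease = 35 hr.

35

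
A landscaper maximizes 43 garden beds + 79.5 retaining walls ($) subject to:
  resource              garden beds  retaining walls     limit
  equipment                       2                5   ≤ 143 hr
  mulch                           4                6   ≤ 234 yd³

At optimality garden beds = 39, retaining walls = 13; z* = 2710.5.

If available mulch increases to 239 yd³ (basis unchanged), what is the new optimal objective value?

Check each constraint at x*: equipment 143/143 (tight); mulch 234/234 (tight).
From A_Bᵀ y = c: 2·y_equipment + 4·y_mulch = 43; 5·y_equipment + 6·y_mulch = 79.5.
This yields shadow prices y_equipment = 7.5, y_mulch = 7.
Δz = y_mulch·Δb = 7 × (5) = 35, so new z* = 2710.5 + 35 = 2745.5.

2745.5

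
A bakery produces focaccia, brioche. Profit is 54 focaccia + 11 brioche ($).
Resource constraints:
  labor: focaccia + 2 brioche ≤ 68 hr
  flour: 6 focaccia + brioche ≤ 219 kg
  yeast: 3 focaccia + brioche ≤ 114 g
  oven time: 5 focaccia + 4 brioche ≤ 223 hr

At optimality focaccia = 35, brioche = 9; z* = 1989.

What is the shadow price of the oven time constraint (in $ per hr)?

0

At the optimum: labor uses 53 of 68 (slack = 15); flour uses 219 of 219 (binding); yeast uses 114 of 114 (binding); oven time uses 211 of 223 (slack = 12).
Since labor, oven time are not tight, their duals are 0.
From A_Bᵀ y = c: 6·y_flour + 3·y_yeast = 54; 1·y_flour + 1·y_yeast = 11.
This yields shadow prices y_flour = 7, y_yeast = 4.
Shadow price of oven time = 0.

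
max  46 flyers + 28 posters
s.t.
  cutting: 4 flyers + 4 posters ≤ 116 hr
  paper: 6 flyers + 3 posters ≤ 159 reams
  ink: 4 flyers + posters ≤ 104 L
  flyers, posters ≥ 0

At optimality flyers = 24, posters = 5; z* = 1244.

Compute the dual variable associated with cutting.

2.5

Check each constraint at x*: cutting 116/116 (tight); paper 159/159 (tight); ink 101/104 (slack 3).
Slack constraints have shadow price 0 (complementary slackness).
The binding rows give the dual system: 4·y_cutting + 6·y_paper = 46 and 4·y_cutting + 3·y_paper = 28.
This yields shadow prices y_cutting = 2.5, y_paper = 6.
Shadow price of cutting = 2.5.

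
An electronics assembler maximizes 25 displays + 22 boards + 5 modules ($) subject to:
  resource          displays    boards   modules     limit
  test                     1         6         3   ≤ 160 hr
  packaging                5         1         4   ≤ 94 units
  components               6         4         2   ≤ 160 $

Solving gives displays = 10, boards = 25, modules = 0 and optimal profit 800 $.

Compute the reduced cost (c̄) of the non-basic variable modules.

-6

At the optimum: test uses 160 of 160 (binding); packaging uses 75 of 94 (slack = 19); components uses 160 of 160 (binding).
By complementary slackness, y = 0 for the non-binding constraint.
The binding rows give the dual system: 1·y_test + 6·y_components = 25 and 6·y_test + 4·y_components = 22.
This yields shadow prices y_test = 1, y_components = 4.
Reduced cost of modules: c₃ − yᵀa₃ = 5 − (1·3 + 4·2) = 5 − 11 = -6.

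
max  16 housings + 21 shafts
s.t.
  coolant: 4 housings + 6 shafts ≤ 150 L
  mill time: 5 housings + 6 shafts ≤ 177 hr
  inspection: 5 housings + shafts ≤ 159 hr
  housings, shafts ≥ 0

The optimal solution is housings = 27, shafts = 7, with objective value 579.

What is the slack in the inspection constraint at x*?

inspection used = 5·27 + 1·7 = 142; slack = 159 − 142 = 17.

17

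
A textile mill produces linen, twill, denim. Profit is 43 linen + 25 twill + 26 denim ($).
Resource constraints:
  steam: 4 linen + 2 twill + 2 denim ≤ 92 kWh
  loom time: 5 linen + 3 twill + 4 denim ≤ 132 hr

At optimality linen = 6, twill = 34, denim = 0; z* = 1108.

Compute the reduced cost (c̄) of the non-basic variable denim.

Both steam and loom time are binding at x*.
Dual feasibility on the basic columns requires 4·y_steam + 5·y_loom time = 43, 2·y_steam + 3·y_loom time = 25.
This yields shadow prices y_steam = 2, y_loom time = 7.
Reduced cost of denim: c₃ − yᵀa₃ = 26 − (2·2 + 7·4) = 26 − 32 = -6.

-6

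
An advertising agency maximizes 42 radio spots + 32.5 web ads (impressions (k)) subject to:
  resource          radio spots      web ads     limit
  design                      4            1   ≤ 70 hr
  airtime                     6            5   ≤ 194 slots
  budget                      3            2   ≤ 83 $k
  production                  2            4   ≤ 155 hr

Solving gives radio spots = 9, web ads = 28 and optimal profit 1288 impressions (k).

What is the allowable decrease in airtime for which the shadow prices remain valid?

3.6

Binding constraints: airtime, budget. The basis is B = [[6,5],[3,2]] with det -3.
Per unit decrease in airtime, x* moves by d = (0.6667, -1).
The basis stays optimal until design becomes binding; allowable decrease = 3.6 slots.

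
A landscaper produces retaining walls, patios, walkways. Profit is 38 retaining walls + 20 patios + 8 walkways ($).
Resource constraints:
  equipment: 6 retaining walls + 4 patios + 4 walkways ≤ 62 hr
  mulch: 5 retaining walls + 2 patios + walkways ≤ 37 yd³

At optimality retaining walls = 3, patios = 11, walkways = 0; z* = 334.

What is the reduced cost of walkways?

-8

At the optimum: equipment uses 62 of 62 (binding); mulch uses 37 of 37 (binding).
From A_Bᵀ y = c: 6·y_equipment + 5·y_mulch = 38; 4·y_equipment + 2·y_mulch = 20.
This yields shadow prices y_equipment = 3, y_mulch = 4.
Reduced cost of walkways: c₃ − yᵀa₃ = 8 − (3·4 + 4·1) = 8 − 16 = -8.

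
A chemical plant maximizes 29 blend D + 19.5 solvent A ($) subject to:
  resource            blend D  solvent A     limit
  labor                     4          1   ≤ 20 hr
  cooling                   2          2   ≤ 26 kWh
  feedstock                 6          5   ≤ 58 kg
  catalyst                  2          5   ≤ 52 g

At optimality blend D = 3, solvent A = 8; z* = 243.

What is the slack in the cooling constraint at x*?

cooling used = 2·3 + 2·8 = 22; slack = 26 − 22 = 4.

4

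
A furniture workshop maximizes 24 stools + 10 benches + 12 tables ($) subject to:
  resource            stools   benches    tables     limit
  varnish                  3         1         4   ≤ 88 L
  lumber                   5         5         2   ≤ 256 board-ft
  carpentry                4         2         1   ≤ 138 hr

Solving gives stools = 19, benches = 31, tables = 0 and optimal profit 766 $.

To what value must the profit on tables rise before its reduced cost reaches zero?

19

At the optimum: varnish uses 88 of 88 (binding); lumber uses 250 of 256 (slack = 6); carpentry uses 138 of 138 (binding).
Slack constraints have shadow price 0 (complementary slackness).
From A_Bᵀ y = c: 3·y_varnish + 4·y_carpentry = 24; 1·y_varnish + 2·y_carpentry = 10.
Solving: y_varnish = 4, y_carpentry = 3.
tables enters the basis when its profit ≥ yᵀa₃ = 4·4 + 3·1 = 19.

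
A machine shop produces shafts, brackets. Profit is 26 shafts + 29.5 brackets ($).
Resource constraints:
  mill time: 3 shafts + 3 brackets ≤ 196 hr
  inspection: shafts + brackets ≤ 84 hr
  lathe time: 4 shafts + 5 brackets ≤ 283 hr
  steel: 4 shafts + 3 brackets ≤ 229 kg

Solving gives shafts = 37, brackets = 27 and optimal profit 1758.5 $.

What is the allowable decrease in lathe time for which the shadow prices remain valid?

Binding constraints: lathe time, steel. The basis is B = [[4,5],[4,3]] with det -8.
Per unit decrease in lathe time, x* moves by d = (0.375, -0.5).
The basis stays optimal until brackets reaches 0; allowable decrease = 54 hr.

54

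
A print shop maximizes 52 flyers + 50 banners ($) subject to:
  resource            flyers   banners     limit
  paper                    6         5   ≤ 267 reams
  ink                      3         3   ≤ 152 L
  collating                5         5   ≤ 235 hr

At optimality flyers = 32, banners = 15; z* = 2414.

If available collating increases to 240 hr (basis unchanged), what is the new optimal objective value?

At the optimum: paper uses 267 of 267 (binding); ink uses 141 of 152 (slack = 11); collating uses 235 of 235 (binding).
By complementary slackness, y = 0 for the non-binding constraint.
Dual feasibility on the basic columns requires 6·y_paper + 5·y_collating = 52, 5·y_paper + 5·y_collating = 50.
Solving: y_paper = 2, y_collating = 8.
Δz = y_collating·Δb = 8 × (5) = 40, so new z* = 2414 + 40 = 2454.

2454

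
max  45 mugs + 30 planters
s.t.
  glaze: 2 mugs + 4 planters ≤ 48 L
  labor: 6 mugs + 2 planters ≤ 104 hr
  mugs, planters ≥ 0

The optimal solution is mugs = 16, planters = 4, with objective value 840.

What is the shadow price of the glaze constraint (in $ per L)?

4.5

Check each constraint at x*: glaze 48/48 (tight); labor 104/104 (tight).
Dual feasibility on the basic columns requires 2·y_glaze + 6·y_labor = 45, 4·y_glaze + 2·y_labor = 30.
Solving: y_glaze = 4.5, y_labor = 6.
Shadow price of glaze = 4.5.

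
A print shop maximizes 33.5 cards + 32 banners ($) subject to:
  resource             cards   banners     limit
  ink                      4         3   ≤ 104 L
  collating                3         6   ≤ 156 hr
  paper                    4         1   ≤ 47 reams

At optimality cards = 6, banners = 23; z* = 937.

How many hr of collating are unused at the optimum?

collating used = 3·6 + 6·23 = 156; slack = 156 − 156 = 0.

0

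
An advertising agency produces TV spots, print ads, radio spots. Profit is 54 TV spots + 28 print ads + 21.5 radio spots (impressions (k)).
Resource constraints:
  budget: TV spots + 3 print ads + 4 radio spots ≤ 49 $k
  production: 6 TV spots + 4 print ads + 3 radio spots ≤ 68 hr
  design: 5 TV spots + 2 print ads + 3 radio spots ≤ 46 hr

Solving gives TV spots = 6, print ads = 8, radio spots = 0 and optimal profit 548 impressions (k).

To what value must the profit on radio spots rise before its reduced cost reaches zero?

Check each constraint at x*: budget 30/49 (slack 19); production 68/68 (tight); design 46/46 (tight).
By complementary slackness, y = 0 for the non-binding constraint.
Dual feasibility on the basic columns requires 6·y_production + 5·y_design = 54, 4·y_production + 2·y_design = 28.
This yields shadow prices y_production = 4, y_design = 6.
radio spots enters the basis when its profit ≥ yᵀa₃ = 4·3 + 6·3 = 30.

30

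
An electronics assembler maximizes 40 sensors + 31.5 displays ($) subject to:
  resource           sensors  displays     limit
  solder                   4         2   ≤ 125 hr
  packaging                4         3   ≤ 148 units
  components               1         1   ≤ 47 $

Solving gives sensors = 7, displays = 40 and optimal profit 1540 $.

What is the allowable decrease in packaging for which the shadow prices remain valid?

7

Binding constraints: packaging, components. The basis is B = [[4,3],[1,1]] with det 1.
Per unit decrease in packaging, x* moves by d = (-1, 1).
The basis stays optimal until sensors reaches 0; allowable decrease = 7 units.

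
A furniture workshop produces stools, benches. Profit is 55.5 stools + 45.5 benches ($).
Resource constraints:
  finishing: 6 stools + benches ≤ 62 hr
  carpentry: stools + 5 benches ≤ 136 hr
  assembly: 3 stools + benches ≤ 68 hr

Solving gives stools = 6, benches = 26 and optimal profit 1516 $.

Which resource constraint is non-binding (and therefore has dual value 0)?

finishing: 62/62 (binding)
carpentry: 136/136 (binding)
assembly: 44/68 (slack 24)
By complementary slackness, a constraint with positive slack has shadow price 0 → assembly.

assembly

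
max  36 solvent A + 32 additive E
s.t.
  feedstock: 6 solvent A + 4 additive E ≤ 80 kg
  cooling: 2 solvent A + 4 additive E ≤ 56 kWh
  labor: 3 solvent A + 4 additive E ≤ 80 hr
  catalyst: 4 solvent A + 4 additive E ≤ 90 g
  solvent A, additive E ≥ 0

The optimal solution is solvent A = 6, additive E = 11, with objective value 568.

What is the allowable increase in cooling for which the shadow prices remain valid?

24

Binding constraints: feedstock, cooling. The basis is B = [[6,4],[2,4]] with det 16.
Per unit increase in cooling, x* moves by d = (-0.25, 0.375).
The basis stays optimal until solvent A reaches 0; allowable increase = 24 kWh.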